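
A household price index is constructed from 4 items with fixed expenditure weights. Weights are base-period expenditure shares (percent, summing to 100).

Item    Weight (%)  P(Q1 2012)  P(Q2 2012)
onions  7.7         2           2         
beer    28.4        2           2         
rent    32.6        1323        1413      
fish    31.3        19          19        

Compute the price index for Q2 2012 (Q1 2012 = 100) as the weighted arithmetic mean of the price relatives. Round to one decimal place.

102.2

onions: 7.7 × (2/2) = 7.7 × 1.000000 = 7.7000
beer: 28.4 × (2/2) = 28.4 × 1.000000 = 28.4000
rent: 32.6 × (1413/1323) = 32.6 × 1.068027 = 34.8177
fish: 31.3 × (19/19) = 31.3 × 1.000000 = 31.3000
Index = Σ wᵢ·(p₁ᵢ/p₀ᵢ) = 7.7000 + 28.4000 + 34.8177 + 31.3000 = 102.2177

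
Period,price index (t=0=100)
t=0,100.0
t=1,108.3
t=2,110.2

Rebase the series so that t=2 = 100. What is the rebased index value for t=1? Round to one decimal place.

Rebased(t=1) = 108.3 / 110.2 × 100 = 98.2759

98.3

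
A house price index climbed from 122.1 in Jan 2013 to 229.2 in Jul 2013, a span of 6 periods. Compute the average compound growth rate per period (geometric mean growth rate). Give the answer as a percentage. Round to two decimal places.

11.07%

Growth factor = (229.2/122.1)^(1/6) = (1.877150)^(1/6) = 1.110665
Growth rate = 1.110665 − 1 = 0.110665 = 11.0665%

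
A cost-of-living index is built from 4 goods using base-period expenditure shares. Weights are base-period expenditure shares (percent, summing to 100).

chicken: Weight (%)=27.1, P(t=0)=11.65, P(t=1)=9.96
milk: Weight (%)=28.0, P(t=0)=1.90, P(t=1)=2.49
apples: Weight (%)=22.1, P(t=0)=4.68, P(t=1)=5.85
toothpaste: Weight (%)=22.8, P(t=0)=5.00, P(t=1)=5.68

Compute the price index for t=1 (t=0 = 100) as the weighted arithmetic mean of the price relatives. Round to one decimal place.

113.4

chicken: 27.1 × (9.96/11.65) = 27.1 × 0.854936 = 23.1688
milk: 28.0 × (2.49/1.90) = 28.0 × 1.310526 = 36.6947
apples: 22.1 × (5.85/4.68) = 22.1 × 1.250000 = 27.6250
toothpaste: 22.8 × (5.68/5.00) = 22.8 × 1.136000 = 25.9008
Index = Σ wᵢ·(p₁ᵢ/p₀ᵢ) = 23.1688 + 36.6947 + 27.6250 + 25.9008 = 113.3893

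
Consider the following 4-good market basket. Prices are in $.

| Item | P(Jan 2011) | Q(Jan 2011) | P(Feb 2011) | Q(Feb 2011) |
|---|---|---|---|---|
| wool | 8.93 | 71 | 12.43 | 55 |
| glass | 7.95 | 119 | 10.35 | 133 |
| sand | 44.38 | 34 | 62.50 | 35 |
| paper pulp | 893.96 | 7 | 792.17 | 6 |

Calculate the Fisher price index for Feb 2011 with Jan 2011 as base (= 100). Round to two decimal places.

105.50

Laspeyres component (base-period weights):
ΣP(Feb 2011)Q(Jan 2011) = 12.43×71 + 10.35×119 + 62.50×34 + 792.17×7 = 882.53 + 1231.65 + 2125 + 5545.19 = 9784.37
ΣP(Jan 2011)Q(Jan 2011) = 8.93×71 + 7.95×119 + 44.38×34 + 893.96×7 = 634.03 + 946.05 + 1508.92 + 6257.72 = 9346.72
L = 9784.37 / 9346.72 × 100 = 104.6824
Paasche component (current-period weights):
ΣP(Feb 2011)Q(Feb 2011) = 12.43×55 + 10.35×133 + 62.50×35 + 792.17×6 = 683.65 + 1376.55 + 2187.5 + 4753.02 = 9000.72
ΣP(Jan 2011)Q(Feb 2011) = 8.93×55 + 7.95×133 + 44.38×35 + 893.96×6 = 491.15 + 1057.35 + 1553.3 + 5363.76 = 8465.56
P = 9000.72 / 8465.56 × 100 = 106.3216
Fisher = √(L × P) = √(104.6824 × 106.3216) = 105.4988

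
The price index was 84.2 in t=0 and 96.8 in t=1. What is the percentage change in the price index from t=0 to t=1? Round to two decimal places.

Change = (96.8 − 84.2) / 84.2 × 100
       = 12.6 / 84.2 × 100 = 14.9644%

14.96%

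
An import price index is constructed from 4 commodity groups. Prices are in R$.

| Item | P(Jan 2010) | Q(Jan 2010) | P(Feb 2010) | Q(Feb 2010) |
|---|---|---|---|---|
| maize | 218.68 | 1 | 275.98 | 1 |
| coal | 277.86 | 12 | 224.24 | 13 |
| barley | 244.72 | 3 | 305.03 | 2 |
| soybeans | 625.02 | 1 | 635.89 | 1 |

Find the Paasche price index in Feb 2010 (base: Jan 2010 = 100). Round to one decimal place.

Paasche price index uses current-period quantities as weights.
ΣP(Feb 2010)·Q(Feb 2010) = 275.98×1 + 224.24×13 + 305.03×2 + 635.89×1 = 275.98 + 2915.12 + 610.06 + 635.89 = 4437.05
ΣP(Jan 2010)·Q(Feb 2010) = 218.68×1 + 277.86×13 + 244.72×2 + 625.02×1 = 218.68 + 3612.18 + 489.44 + 625.02 = 4945.32
Index = 4437.05 / 4945.32 × 100 = 89.7222

89.7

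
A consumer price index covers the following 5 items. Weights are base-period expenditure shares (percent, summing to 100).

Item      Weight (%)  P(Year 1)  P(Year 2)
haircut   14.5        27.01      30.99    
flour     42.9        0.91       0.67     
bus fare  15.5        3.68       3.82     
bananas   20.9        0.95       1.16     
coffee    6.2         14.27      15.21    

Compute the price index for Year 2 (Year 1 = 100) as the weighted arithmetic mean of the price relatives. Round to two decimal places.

96.44

haircut: 14.5 × (30.99/27.01) = 14.5 × 1.147353 = 16.6366
flour: 42.9 × (0.67/0.91) = 42.9 × 0.736264 = 31.5857
bus fare: 15.5 × (3.82/3.68) = 15.5 × 1.038043 = 16.0897
bananas: 20.9 × (1.16/0.95) = 20.9 × 1.221053 = 25.5200
coffee: 6.2 × (15.21/14.27) = 6.2 × 1.065872 = 6.6084
Index = Σ wᵢ·(p₁ᵢ/p₀ᵢ) = 16.6366 + 31.5857 + 16.0897 + 25.5200 + 6.6084 = 96.4404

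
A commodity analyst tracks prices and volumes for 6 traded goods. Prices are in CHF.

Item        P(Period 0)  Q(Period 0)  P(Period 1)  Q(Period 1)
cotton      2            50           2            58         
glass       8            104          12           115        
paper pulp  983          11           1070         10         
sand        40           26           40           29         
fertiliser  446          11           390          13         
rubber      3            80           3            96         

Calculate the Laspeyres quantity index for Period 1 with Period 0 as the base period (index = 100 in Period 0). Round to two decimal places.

Laspeyres quantity index uses base-period prices as weights.
ΣP(Period 0)·Q(Period 1) = 2×58 + 8×115 + 983×10 + 40×29 + 446×13 + 3×96 = 116 + 920 + 9830 + 1160 + 5798 + 288 = 18112
ΣP(Period 0)·Q(Period 0) = 2×50 + 8×104 + 983×11 + 40×26 + 446×11 + 3×80 = 100 + 832 + 10813 + 1040 + 4906 + 240 = 17931
Index = 18112 / 17931 × 100 = 101.0094

101.01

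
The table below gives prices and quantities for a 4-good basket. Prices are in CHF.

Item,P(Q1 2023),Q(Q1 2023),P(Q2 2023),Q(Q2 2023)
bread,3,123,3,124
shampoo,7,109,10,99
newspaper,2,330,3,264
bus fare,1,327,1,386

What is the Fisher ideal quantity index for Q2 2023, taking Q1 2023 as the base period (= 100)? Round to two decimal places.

92.44

Laspeyres component (base-period weights):
ΣP(Q1 2023)Q(Q2 2023) = 3×124 + 7×99 + 2×264 + 1×386 = 372 + 693 + 528 + 386 = 1979
ΣP(Q1 2023)Q(Q1 2023) = 3×123 + 7×109 + 2×330 + 1×327 = 369 + 763 + 660 + 327 = 2119
L = 1979 / 2119 × 100 = 93.3931
Paasche component (current-period weights):
ΣP(Q2 2023)Q(Q2 2023) = 3×124 + 10×99 + 3×264 + 1×386 = 372 + 990 + 792 + 386 = 2540
ΣP(Q2 2023)Q(Q1 2023) = 3×123 + 10×109 + 3×330 + 1×327 = 369 + 1090 + 990 + 327 = 2776
P = 2540 / 2776 × 100 = 91.4986
Fisher = √(L × P) = √(93.3931 × 91.4986) = 92.4410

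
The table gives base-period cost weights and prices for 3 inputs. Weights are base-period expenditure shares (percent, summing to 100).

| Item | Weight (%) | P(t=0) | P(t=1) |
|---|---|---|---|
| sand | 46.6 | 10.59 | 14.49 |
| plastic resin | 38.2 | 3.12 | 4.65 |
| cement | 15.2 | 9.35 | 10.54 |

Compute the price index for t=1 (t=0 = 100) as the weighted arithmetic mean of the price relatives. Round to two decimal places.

137.83

sand: 46.6 × (14.49/10.59) = 46.6 × 1.368272 = 63.7615
plastic resin: 38.2 × (4.65/3.12) = 38.2 × 1.490385 = 56.9327
cement: 15.2 × (10.54/9.35) = 15.2 × 1.127273 = 17.1345
Index = Σ wᵢ·(p₁ᵢ/p₀ᵢ) = 63.7615 + 56.9327 + 17.1345 = 137.8287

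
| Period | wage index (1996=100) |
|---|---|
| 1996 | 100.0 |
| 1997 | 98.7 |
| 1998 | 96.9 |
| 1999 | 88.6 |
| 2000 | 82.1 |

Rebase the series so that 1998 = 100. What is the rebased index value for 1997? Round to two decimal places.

101.86

Rebased(1997) = 98.7 / 96.9 × 100 = 101.8576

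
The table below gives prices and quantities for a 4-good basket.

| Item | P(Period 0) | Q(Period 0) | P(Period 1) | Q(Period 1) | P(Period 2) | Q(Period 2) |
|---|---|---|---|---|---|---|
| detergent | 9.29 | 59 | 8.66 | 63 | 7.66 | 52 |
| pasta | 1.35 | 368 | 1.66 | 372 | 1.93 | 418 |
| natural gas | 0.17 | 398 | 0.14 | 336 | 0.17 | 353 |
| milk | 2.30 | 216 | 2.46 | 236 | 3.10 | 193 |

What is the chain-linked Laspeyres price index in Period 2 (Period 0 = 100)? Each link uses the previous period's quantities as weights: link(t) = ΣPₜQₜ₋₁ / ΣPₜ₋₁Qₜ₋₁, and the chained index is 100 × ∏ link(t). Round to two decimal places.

Link Period 0→Period 1:
ΣP(Period 1)Q(Period 0) = 8.66×59 + 1.66×368 + 0.14×398 + 2.46×216 = 510.94 + 610.88 + 55.72 + 531.36 = 1708.9
ΣP(Period 0)Q(Period 0) = 9.29×59 + 1.35×368 + 0.17×398 + 2.30×216 = 548.11 + 496.8 + 67.66 + 496.8 = 1609.37
link = 1708.9/1609.37 = 1.061844
Link Period 1→Period 2:
ΣP(Period 2)Q(Period 1) = 7.66×63 + 1.93×372 + 0.17×336 + 3.10×236 = 482.58 + 717.96 + 57.12 + 731.6 = 1989.26
ΣP(Period 1)Q(Period 1) = 8.66×63 + 1.66×372 + 0.14×336 + 2.46×236 = 545.58 + 617.52 + 47.04 + 580.56 = 1790.7
link = 1989.26/1790.7 = 1.110884
Chained index = 100 × 1.061844 × 1.110884 = 117.9586

117.96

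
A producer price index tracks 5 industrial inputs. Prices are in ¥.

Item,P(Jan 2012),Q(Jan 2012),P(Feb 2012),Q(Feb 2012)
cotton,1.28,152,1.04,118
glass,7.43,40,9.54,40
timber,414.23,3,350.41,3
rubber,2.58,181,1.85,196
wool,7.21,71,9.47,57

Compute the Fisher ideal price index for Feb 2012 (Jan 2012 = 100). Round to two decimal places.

Laspeyres component (base-period weights):
ΣP(Feb 2012)Q(Jan 2012) = 1.04×152 + 9.54×40 + 350.41×3 + 1.85×181 + 9.47×71 = 158.08 + 381.6 + 1051.23 + 334.85 + 672.37 = 2598.13
ΣP(Jan 2012)Q(Jan 2012) = 1.28×152 + 7.43×40 + 414.23×3 + 2.58×181 + 7.21×71 = 194.56 + 297.2 + 1242.69 + 466.98 + 511.91 = 2713.34
L = 2598.13 / 2713.34 × 100 = 95.7539
Paasche component (current-period weights):
ΣP(Feb 2012)Q(Feb 2012) = 1.04×118 + 9.54×40 + 350.41×3 + 1.85×196 + 9.47×57 = 122.72 + 381.6 + 1051.23 + 362.6 + 539.79 = 2457.94
ΣP(Jan 2012)Q(Feb 2012) = 1.28×118 + 7.43×40 + 414.23×3 + 2.58×196 + 7.21×57 = 151.04 + 297.2 + 1242.69 + 505.68 + 410.97 = 2607.58
P = 2457.94 / 2607.58 × 100 = 94.2613
Fisher = √(L × P) = √(95.7539 × 94.2613) = 95.0047

95.00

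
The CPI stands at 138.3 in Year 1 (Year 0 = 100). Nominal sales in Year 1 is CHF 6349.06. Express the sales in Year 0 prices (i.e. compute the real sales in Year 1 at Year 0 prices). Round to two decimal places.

Real = Nominal ÷ (Index/100) = 6349.06 ÷ (138.3/100)
     = 6349.06 ÷ 1.383 = 4590.7881

4590.79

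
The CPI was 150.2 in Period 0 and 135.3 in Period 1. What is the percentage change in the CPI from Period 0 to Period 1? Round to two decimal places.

Change = (135.3 − 150.2) / 150.2 × 100
       = -14.9 / 150.2 × 100 = -9.9201%

-9.92%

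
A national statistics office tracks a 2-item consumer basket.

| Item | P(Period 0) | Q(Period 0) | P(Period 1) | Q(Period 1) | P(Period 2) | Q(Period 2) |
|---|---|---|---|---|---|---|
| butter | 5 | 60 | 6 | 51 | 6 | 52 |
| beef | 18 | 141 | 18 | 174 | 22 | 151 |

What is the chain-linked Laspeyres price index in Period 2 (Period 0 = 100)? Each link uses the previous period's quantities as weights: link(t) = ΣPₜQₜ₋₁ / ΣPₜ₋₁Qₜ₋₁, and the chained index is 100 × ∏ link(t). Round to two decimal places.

Link Period 0→Period 1:
ΣP(Period 1)Q(Period 0) = 6×60 + 18×141 = 360 + 2538 = 2898
ΣP(Period 0)Q(Period 0) = 5×60 + 18×141 = 300 + 2538 = 2838
link = 2898/2838 = 1.021142
Link Period 1→Period 2:
ΣP(Period 2)Q(Period 1) = 6×51 + 22×174 = 306 + 3828 = 4134
ΣP(Period 1)Q(Period 1) = 6×51 + 18×174 = 306 + 3132 = 3438
link = 4134/3438 = 1.202443
Chained index = 100 × 1.021142 × 1.202443 = 122.7865

122.79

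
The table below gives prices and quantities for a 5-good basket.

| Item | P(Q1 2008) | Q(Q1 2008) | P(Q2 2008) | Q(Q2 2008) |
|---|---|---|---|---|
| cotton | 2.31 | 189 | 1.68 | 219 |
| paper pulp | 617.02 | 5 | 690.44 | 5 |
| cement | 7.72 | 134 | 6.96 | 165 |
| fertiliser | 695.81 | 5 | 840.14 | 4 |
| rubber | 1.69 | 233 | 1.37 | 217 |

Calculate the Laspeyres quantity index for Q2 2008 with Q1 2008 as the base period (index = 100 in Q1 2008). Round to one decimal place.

95.1

Laspeyres quantity index uses base-period prices as weights.
ΣP(Q1 2008)·Q(Q2 2008) = 2.31×219 + 617.02×5 + 7.72×165 + 695.81×4 + 1.69×217 = 505.89 + 3085.1 + 1273.8 + 2783.24 + 366.73 = 8014.76
ΣP(Q1 2008)·Q(Q1 2008) = 2.31×189 + 617.02×5 + 7.72×134 + 695.81×5 + 1.69×233 = 436.59 + 3085.1 + 1034.48 + 3479.05 + 393.77 = 8428.99
Index = 8014.76 / 8428.99 × 100 = 95.0857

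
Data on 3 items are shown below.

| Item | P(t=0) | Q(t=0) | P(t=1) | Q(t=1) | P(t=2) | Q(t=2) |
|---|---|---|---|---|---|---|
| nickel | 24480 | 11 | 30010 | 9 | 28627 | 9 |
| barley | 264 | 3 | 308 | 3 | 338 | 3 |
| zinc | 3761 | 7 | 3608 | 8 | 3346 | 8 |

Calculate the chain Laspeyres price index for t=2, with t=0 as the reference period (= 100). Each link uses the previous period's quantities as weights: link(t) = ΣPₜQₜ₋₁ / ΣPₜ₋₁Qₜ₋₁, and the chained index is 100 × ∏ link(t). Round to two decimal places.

Link t=0→t=1:
ΣP(t=1)Q(t=0) = 30010×11 + 308×3 + 3608×7 = 330110 + 924 + 25256 = 356290
ΣP(t=0)Q(t=0) = 24480×11 + 264×3 + 3761×7 = 269280 + 792 + 26327 = 296399
link = 356290/296399 = 1.202062
Link t=1→t=2:
ΣP(t=2)Q(t=1) = 28627×9 + 338×3 + 3346×8 = 257643 + 1014 + 26768 = 285425
ΣP(t=1)Q(t=1) = 30010×9 + 308×3 + 3608×8 = 270090 + 924 + 28864 = 299878
link = 285425/299878 = 0.951804
Chained index = 100 × 1.202062 × 0.951804 = 114.4127

114.41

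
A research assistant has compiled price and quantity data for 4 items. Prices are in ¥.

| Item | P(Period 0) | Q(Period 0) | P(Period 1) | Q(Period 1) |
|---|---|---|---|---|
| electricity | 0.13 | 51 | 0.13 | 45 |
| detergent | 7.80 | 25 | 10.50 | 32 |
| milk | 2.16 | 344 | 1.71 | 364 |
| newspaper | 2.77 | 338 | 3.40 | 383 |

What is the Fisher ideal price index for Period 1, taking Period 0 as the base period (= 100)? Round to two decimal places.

107.24

Laspeyres component (base-period weights):
ΣP(Period 1)Q(Period 0) = 0.13×51 + 10.50×25 + 1.71×344 + 3.40×338 = 6.63 + 262.5 + 588.24 + 1149.2 = 2006.57
ΣP(Period 0)Q(Period 0) = 0.13×51 + 7.80×25 + 2.16×344 + 2.77×338 = 6.63 + 195 + 743.04 + 936.26 = 1880.93
L = 2006.57 / 1880.93 × 100 = 106.6797
Paasche component (current-period weights):
ΣP(Period 1)Q(Period 1) = 0.13×45 + 10.50×32 + 1.71×364 + 3.40×383 = 5.85 + 336 + 622.44 + 1302.2 = 2266.49
ΣP(Period 0)Q(Period 1) = 0.13×45 + 7.80×32 + 2.16×364 + 2.77×383 = 5.85 + 249.6 + 786.24 + 1060.91 = 2102.6
P = 2266.49 / 2102.6 × 100 = 107.7946
Fisher = √(L × P) = √(106.6797 × 107.7946) = 107.2357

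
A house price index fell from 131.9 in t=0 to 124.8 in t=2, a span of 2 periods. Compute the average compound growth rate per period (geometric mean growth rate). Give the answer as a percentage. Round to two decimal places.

-2.73%

Growth factor = (124.8/131.9)^(1/2) = (0.946171)^(1/2) = 0.972713
Growth rate = 0.972713 − 1 = -0.027287 = -2.7287%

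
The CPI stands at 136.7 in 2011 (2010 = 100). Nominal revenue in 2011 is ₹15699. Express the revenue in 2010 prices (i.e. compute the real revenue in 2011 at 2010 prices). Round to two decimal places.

Real = Nominal ÷ (Index/100) = 15699 ÷ (136.7/100)
     = 15699 ÷ 1.367 = 11484.2721

11484.27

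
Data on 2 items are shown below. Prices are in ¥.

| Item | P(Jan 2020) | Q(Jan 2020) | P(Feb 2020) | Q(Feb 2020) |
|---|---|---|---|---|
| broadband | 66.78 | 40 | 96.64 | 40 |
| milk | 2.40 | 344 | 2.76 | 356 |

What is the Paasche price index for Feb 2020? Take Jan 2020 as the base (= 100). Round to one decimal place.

Paasche price index uses current-period quantities as weights.
ΣP(Feb 2020)·Q(Feb 2020) = 96.64×40 + 2.76×356 = 3865.6 + 982.56 = 4848.16
ΣP(Jan 2020)·Q(Feb 2020) = 66.78×40 + 2.40×356 = 2671.2 + 854.4 = 3525.6
Index = 4848.16 / 3525.6 × 100 = 137.5130

137.5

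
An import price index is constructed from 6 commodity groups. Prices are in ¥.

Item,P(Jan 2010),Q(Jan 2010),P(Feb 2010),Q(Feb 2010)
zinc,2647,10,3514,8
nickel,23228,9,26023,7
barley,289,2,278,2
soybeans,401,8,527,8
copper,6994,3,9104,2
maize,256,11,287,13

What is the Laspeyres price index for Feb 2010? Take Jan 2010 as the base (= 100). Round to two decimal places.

115.77

Laspeyres price index uses base-period quantities as weights.
ΣP(Feb 2010)·Q(Jan 2010) = 3514×10 + 26023×9 + 278×2 + 527×8 + 9104×3 + 287×11 = 35140 + 234207 + 556 + 4216 + 27312 + 3157 = 304588
ΣP(Jan 2010)·Q(Jan 2010) = 2647×10 + 23228×9 + 289×2 + 401×8 + 6994×3 + 256×11 = 26470 + 209052 + 578 + 3208 + 20982 + 2816 = 263106
Index = 304588 / 263106 × 100 = 115.7663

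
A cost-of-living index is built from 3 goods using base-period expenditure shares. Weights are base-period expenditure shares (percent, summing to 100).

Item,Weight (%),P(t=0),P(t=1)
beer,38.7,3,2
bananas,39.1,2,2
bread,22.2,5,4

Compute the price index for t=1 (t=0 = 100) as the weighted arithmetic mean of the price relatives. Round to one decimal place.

beer: 38.7 × (2/3) = 38.7 × 0.666667 = 25.8000
bananas: 39.1 × (2/2) = 39.1 × 1.000000 = 39.1000
bread: 22.2 × (4/5) = 22.2 × 0.800000 = 17.7600
Index = Σ wᵢ·(p₁ᵢ/p₀ᵢ) = 25.8000 + 39.1000 + 17.7600 = 82.6600

82.7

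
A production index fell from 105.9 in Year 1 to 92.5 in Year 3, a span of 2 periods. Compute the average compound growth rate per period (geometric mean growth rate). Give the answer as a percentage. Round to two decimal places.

-6.54%

Growth factor = (92.5/105.9)^(1/2) = (0.873466)^(1/2) = 0.934594
Growth rate = 0.934594 − 1 = -0.065406 = -6.5406%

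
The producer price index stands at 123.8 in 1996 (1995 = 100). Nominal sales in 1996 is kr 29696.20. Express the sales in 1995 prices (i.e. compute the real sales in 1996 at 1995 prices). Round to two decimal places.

23987.24

Real = Nominal ÷ (Index/100) = 29696.20 ÷ (123.8/100)
     = 29696.20 ÷ 1.238 = 23987.2375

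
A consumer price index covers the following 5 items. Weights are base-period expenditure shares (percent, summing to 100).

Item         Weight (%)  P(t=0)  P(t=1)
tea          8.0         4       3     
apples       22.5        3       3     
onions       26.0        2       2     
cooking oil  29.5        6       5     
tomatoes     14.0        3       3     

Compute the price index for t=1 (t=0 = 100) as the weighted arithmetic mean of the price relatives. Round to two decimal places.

93.08

tea: 8.0 × (3/4) = 8.0 × 0.750000 = 6.0000
apples: 22.5 × (3/3) = 22.5 × 1.000000 = 22.5000
onions: 26.0 × (2/2) = 26.0 × 1.000000 = 26.0000
cooking oil: 29.5 × (5/6) = 29.5 × 0.833333 = 24.5833
tomatoes: 14.0 × (3/3) = 14.0 × 1.000000 = 14.0000
Index = Σ wᵢ·(p₁ᵢ/p₀ᵢ) = 6.0000 + 22.5000 + 26.0000 + 24.5833 + 14.0000 = 93.0833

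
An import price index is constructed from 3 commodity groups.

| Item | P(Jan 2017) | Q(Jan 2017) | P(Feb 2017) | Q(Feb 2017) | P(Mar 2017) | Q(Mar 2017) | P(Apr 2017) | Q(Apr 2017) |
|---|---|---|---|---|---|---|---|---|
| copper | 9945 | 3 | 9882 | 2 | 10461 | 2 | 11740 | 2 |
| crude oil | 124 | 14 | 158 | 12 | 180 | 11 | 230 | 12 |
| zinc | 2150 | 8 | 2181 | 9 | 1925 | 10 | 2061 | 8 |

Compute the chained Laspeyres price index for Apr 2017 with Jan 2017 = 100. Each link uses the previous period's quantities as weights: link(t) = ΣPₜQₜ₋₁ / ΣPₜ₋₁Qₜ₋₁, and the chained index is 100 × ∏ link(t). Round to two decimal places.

Link Jan 2017→Feb 2017:
ΣP(Feb 2017)Q(Jan 2017) = 9882×3 + 158×14 + 2181×8 = 29646 + 2212 + 17448 = 49306
ΣP(Jan 2017)Q(Jan 2017) = 9945×3 + 124×14 + 2150×8 = 29835 + 1736 + 17200 = 48771
link = 49306/48771 = 1.010970
Link Feb 2017→Mar 2017:
ΣP(Mar 2017)Q(Feb 2017) = 10461×2 + 180×12 + 1925×9 = 20922 + 2160 + 17325 = 40407
ΣP(Feb 2017)Q(Feb 2017) = 9882×2 + 158×12 + 2181×9 = 19764 + 1896 + 19629 = 41289
link = 40407/41289 = 0.978638
Link Mar 2017→Apr 2017:
ΣP(Apr 2017)Q(Mar 2017) = 11740×2 + 230×11 + 2061×10 = 23480 + 2530 + 20610 = 46620
ΣP(Mar 2017)Q(Mar 2017) = 10461×2 + 180×11 + 1925×10 = 20922 + 1980 + 19250 = 42152
link = 46620/42152 = 1.105997
Chained index = 100 × 1.010970 × 0.978638 × 1.105997 = 109.4245

109.42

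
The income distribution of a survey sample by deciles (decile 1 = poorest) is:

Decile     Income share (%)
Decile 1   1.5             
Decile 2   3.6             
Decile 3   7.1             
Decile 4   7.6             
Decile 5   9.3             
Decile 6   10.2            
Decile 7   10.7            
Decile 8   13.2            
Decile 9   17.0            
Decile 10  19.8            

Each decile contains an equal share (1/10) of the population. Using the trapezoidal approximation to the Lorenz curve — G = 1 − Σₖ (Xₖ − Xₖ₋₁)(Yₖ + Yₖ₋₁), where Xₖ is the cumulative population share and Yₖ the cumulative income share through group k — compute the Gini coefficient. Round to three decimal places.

Cumulative income shares Yₖ: 0.0150, 0.0510, 0.1220, 0.1980, 0.2910, 0.3930, 0.5000, 0.6320, 0.8020, 1.0000
Σ (Xₖ−Xₖ₋₁)(Yₖ+Yₖ₋₁) = (1/10)(0.0150+0.0000) + (1/10)(0.0510+0.0150) + (1/10)(0.1220+0.0510) + (1/10)(0.1980+0.1220) + (1/10)(0.2910+0.1980) + (1/10)(0.3930+0.2910) + (1/10)(0.5000+0.3930) + (1/10)(0.6320+0.5000) + (1/10)(0.8020+0.6320) + (1/10)(1.0000+0.8020)
  = 0.0015 + 0.0066 + 0.0173 + 0.0320 + 0.0489 + 0.0684 + 0.0893 + 0.1132 + 0.1434 + 0.1802 = 0.7008
G = 1 − 0.7008 = 0.2992

0.299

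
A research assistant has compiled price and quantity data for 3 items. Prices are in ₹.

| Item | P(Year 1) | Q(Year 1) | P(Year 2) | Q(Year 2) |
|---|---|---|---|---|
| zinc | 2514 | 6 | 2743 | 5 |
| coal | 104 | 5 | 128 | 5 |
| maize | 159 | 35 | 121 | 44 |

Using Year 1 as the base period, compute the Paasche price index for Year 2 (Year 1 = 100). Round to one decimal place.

98.0

Paasche price index uses current-period quantities as weights.
ΣP(Year 2)·Q(Year 2) = 2743×5 + 128×5 + 121×44 = 13715 + 640 + 5324 = 19679
ΣP(Year 1)·Q(Year 2) = 2514×5 + 104×5 + 159×44 = 12570 + 520 + 6996 = 20086
Index = 19679 / 20086 × 100 = 97.9737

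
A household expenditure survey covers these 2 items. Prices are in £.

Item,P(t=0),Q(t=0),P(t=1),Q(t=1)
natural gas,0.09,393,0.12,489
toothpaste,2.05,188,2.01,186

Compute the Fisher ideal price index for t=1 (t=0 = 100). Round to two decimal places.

101.36

Laspeyres component (base-period weights):
ΣP(t=1)Q(t=0) = 0.12×393 + 2.01×188 = 47.16 + 377.88 = 425.04
ΣP(t=0)Q(t=0) = 0.09×393 + 2.05×188 = 35.37 + 385.4 = 420.77
L = 425.04 / 420.77 × 100 = 101.0148
Paasche component (current-period weights):
ΣP(t=1)Q(t=1) = 0.12×489 + 2.01×186 = 58.68 + 373.86 = 432.54
ΣP(t=0)Q(t=1) = 0.09×489 + 2.05×186 = 44.01 + 381.3 = 425.31
P = 432.54 / 425.31 × 100 = 101.6999
Fisher = √(L × P) = √(101.0148 × 101.6999) = 101.3568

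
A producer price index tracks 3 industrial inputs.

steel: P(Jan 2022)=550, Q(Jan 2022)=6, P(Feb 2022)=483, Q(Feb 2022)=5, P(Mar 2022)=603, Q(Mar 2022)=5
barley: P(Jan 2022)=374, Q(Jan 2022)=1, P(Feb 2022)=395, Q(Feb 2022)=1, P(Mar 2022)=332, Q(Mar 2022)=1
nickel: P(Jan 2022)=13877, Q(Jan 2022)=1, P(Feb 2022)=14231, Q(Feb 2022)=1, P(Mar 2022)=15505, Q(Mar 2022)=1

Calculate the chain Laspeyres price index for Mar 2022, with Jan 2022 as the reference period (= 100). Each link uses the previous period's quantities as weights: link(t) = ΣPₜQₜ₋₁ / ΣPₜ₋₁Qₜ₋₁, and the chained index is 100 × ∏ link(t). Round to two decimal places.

Link Jan 2022→Feb 2022:
ΣP(Feb 2022)Q(Jan 2022) = 483×6 + 395×1 + 14231×1 = 2898 + 395 + 14231 = 17524
ΣP(Jan 2022)Q(Jan 2022) = 550×6 + 374×1 + 13877×1 = 3300 + 374 + 13877 = 17551
link = 17524/17551 = 0.998462
Link Feb 2022→Mar 2022:
ΣP(Mar 2022)Q(Feb 2022) = 603×5 + 332×1 + 15505×1 = 3015 + 332 + 15505 = 18852
ΣP(Feb 2022)Q(Feb 2022) = 483×5 + 395×1 + 14231×1 = 2415 + 395 + 14231 = 17041
link = 18852/17041 = 1.106273
Chained index = 100 × 0.998462 × 1.106273 = 110.4571

110.46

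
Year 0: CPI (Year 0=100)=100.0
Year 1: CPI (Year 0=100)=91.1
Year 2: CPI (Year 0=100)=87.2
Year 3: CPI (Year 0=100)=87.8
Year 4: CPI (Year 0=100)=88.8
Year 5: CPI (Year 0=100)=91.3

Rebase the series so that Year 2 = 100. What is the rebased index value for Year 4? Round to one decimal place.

101.8

Rebased(Year 4) = 88.8 / 87.2 × 100 = 101.8349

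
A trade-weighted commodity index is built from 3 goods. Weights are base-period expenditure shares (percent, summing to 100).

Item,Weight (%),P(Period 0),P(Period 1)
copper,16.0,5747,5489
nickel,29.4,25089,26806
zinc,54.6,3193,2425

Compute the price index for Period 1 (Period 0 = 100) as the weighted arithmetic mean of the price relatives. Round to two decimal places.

copper: 16.0 × (5489/5747) = 16.0 × 0.955107 = 15.2817
nickel: 29.4 × (26806/25089) = 29.4 × 1.068436 = 31.4120
zinc: 54.6 × (2425/3193) = 54.6 × 0.759474 = 41.4673
Index = Σ wᵢ·(p₁ᵢ/p₀ᵢ) = 15.2817 + 31.4120 + 41.4673 = 88.1610

88.16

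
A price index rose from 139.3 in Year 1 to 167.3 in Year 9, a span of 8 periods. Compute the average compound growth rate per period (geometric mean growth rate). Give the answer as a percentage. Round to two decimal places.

2.32%

Growth factor = (167.3/139.3)^(1/8) = (1.201005)^(1/8) = 1.023159
Growth rate = 1.023159 − 1 = 0.023159 = 2.3159%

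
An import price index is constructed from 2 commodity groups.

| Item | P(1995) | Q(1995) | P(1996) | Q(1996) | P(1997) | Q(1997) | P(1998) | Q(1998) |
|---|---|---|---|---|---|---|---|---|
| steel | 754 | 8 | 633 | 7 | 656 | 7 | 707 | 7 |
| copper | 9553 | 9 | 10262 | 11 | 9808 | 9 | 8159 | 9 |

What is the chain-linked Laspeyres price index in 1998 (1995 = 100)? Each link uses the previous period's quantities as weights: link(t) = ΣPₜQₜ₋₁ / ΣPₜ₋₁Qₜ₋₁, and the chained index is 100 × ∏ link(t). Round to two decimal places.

Link 1995→1996:
ΣP(1996)Q(1995) = 633×8 + 10262×9 = 5064 + 92358 = 97422
ΣP(1995)Q(1995) = 754×8 + 9553×9 = 6032 + 85977 = 92009
link = 97422/92009 = 1.058831
Link 1996→1997:
ΣP(1997)Q(1996) = 656×7 + 9808×11 = 4592 + 107888 = 112480
ΣP(1996)Q(1996) = 633×7 + 10262×11 = 4431 + 112882 = 117313
link = 112480/117313 = 0.958803
Link 1997→1998:
ΣP(1998)Q(1997) = 707×7 + 8159×9 = 4949 + 73431 = 78380
ΣP(1997)Q(1997) = 656×7 + 9808×9 = 4592 + 88272 = 92864
link = 78380/92864 = 0.844030
Chained index = 100 × 1.058831 × 0.958803 × 0.844030 = 85.6868

85.69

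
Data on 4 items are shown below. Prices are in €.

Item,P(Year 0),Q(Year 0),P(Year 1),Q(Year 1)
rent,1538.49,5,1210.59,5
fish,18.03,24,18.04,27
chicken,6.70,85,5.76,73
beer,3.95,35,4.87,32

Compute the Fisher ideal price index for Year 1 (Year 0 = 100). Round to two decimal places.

80.91

Laspeyres component (base-period weights):
ΣP(Year 1)Q(Year 0) = 1210.59×5 + 18.04×24 + 5.76×85 + 4.87×35 = 6052.95 + 432.96 + 489.6 + 170.45 = 7145.96
ΣP(Year 0)Q(Year 0) = 1538.49×5 + 18.03×24 + 6.70×85 + 3.95×35 = 7692.45 + 432.72 + 569.5 + 138.25 = 8832.92
L = 7145.96 / 8832.92 × 100 = 80.9014
Paasche component (current-period weights):
ΣP(Year 1)Q(Year 1) = 1210.59×5 + 18.04×27 + 5.76×73 + 4.87×32 = 6052.95 + 487.08 + 420.48 + 155.84 = 7116.35
ΣP(Year 0)Q(Year 1) = 1538.49×5 + 18.03×27 + 6.70×73 + 3.95×32 = 7692.45 + 486.81 + 489.1 + 126.4 = 8794.76
P = 7116.35 / 8794.76 × 100 = 80.9158
Fisher = √(L × P) = √(80.9014 × 80.9158) = 80.9086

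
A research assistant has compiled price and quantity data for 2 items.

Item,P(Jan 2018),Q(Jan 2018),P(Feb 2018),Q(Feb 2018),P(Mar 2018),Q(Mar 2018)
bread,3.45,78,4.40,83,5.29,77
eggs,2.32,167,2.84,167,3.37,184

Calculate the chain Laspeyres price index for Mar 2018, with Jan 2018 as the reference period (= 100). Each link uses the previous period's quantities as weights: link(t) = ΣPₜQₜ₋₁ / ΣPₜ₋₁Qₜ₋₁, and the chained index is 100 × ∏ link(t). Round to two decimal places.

Link Jan 2018→Feb 2018:
ΣP(Feb 2018)Q(Jan 2018) = 4.40×78 + 2.84×167 = 343.2 + 474.28 = 817.48
ΣP(Jan 2018)Q(Jan 2018) = 3.45×78 + 2.32×167 = 269.1 + 387.44 = 656.54
link = 817.48/656.54 = 1.245134
Link Feb 2018→Mar 2018:
ΣP(Mar 2018)Q(Feb 2018) = 5.29×83 + 3.37×167 = 439.07 + 562.79 = 1001.86
ΣP(Feb 2018)Q(Feb 2018) = 4.40×83 + 2.84×167 = 365.2 + 474.28 = 839.48
link = 1001.86/839.48 = 1.193429
Chained index = 100 × 1.245134 × 1.193429 = 148.5979

148.60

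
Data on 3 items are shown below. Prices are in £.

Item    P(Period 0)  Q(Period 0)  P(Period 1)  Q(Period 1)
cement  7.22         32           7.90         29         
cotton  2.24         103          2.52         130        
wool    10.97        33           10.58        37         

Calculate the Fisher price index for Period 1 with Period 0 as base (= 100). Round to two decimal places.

Laspeyres component (base-period weights):
ΣP(Period 1)Q(Period 0) = 7.90×32 + 2.52×103 + 10.58×33 = 252.8 + 259.56 + 349.14 = 861.5
ΣP(Period 0)Q(Period 0) = 7.22×32 + 2.24×103 + 10.97×33 = 231.04 + 230.72 + 362.01 = 823.77
L = 861.5 / 823.77 × 100 = 104.5802
Paasche component (current-period weights):
ΣP(Period 1)Q(Period 1) = 7.90×29 + 2.52×130 + 10.58×37 = 229.1 + 327.6 + 391.46 = 948.16
ΣP(Period 0)Q(Period 1) = 7.22×29 + 2.24×130 + 10.97×37 = 209.38 + 291.2 + 405.89 = 906.47
P = 948.16 / 906.47 × 100 = 104.5992
Fisher = √(L × P) = √(104.5802 × 104.5992) = 104.5897

104.59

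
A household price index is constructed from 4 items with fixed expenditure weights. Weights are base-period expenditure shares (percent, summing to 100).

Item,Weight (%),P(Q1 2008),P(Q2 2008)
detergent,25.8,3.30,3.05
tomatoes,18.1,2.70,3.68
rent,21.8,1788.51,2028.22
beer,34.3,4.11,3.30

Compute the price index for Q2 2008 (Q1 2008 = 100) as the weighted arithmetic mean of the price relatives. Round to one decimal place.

100.8

detergent: 25.8 × (3.05/3.30) = 25.8 × 0.924242 = 23.8455
tomatoes: 18.1 × (3.68/2.70) = 18.1 × 1.362963 = 24.6696
rent: 21.8 × (2028.22/1788.51) = 21.8 × 1.134028 = 24.7218
beer: 34.3 × (3.30/4.11) = 34.3 × 0.802920 = 27.5401
Index = Σ wᵢ·(p₁ᵢ/p₀ᵢ) = 23.8455 + 24.6696 + 24.7218 + 27.5401 = 100.7770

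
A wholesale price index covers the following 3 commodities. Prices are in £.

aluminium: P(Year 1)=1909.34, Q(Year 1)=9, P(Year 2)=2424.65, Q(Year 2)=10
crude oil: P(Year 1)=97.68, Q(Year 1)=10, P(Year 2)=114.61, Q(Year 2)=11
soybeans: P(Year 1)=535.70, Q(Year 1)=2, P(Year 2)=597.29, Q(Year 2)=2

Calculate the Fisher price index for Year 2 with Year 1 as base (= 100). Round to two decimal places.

Laspeyres component (base-period weights):
ΣP(Year 2)Q(Year 1) = 2424.65×9 + 114.61×10 + 597.29×2 = 21821.85 + 1146.1 + 1194.58 = 24162.53
ΣP(Year 1)Q(Year 1) = 1909.34×9 + 97.68×10 + 535.70×2 = 17184.06 + 976.8 + 1071.4 = 19232.26
L = 24162.53 / 19232.26 × 100 = 125.6354
Paasche component (current-period weights):
ΣP(Year 2)Q(Year 2) = 2424.65×10 + 114.61×11 + 597.29×2 = 24246.5 + 1260.71 + 1194.58 = 26701.79
ΣP(Year 1)Q(Year 2) = 1909.34×10 + 97.68×11 + 535.70×2 = 19093.4 + 1074.48 + 1071.4 = 21239.28
P = 26701.79 / 21239.28 × 100 = 125.7189
Fisher = √(L × P) = √(125.6354 × 125.7189) = 125.6772

125.68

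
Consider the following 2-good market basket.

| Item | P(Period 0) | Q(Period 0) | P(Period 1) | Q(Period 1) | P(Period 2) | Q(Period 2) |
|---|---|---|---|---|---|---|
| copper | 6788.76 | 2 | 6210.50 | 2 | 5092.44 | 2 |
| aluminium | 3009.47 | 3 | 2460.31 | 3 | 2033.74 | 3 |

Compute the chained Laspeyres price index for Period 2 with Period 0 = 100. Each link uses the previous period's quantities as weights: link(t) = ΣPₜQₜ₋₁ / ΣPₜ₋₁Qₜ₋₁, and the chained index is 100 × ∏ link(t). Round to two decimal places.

Link Period 0→Period 1:
ΣP(Period 1)Q(Period 0) = 6210.50×2 + 2460.31×3 = 12421 + 7380.93 = 19801.93
ΣP(Period 0)Q(Period 0) = 6788.76×2 + 3009.47×3 = 13577.52 + 9028.41 = 22605.93
link = 19801.93/22605.93 = 0.875962
Link Period 1→Period 2:
ΣP(Period 2)Q(Period 1) = 5092.44×2 + 2033.74×3 = 10184.88 + 6101.22 = 16286.1
ΣP(Period 1)Q(Period 1) = 6210.50×2 + 2460.31×3 = 12421 + 7380.93 = 19801.93
link = 16286.1/19801.93 = 0.822450
Chained index = 100 × 0.875962 × 0.822450 = 72.0435

72.04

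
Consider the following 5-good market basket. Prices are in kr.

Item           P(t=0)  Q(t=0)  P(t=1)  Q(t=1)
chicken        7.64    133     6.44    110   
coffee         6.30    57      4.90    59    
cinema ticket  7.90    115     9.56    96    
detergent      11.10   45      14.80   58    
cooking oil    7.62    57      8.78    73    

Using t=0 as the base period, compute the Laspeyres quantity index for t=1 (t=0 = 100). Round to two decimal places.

98.54

Laspeyres quantity index uses base-period prices as weights.
ΣP(t=0)·Q(t=1) = 7.64×110 + 6.30×59 + 7.90×96 + 11.10×58 + 7.62×73 = 840.4 + 371.7 + 758.4 + 643.8 + 556.26 = 3170.56
ΣP(t=0)·Q(t=0) = 7.64×133 + 6.30×57 + 7.90×115 + 11.10×45 + 7.62×57 = 1016.12 + 359.1 + 908.5 + 499.5 + 434.34 = 3217.56
Index = 3170.56 / 3217.56 × 100 = 98.5393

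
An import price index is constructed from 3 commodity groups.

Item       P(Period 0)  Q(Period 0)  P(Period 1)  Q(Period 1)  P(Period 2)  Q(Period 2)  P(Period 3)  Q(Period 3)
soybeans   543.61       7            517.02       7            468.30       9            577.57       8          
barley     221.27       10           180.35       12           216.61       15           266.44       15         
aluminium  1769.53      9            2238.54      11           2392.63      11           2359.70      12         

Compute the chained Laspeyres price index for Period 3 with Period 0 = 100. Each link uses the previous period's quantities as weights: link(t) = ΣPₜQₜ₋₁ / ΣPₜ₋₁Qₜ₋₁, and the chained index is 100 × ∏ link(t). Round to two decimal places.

128.38

Link Period 0→Period 1:
ΣP(Period 1)Q(Period 0) = 517.02×7 + 180.35×10 + 2238.54×9 = 3619.14 + 1803.5 + 20146.86 = 25569.5
ΣP(Period 0)Q(Period 0) = 543.61×7 + 221.27×10 + 1769.53×9 = 3805.27 + 2212.7 + 15925.77 = 21943.74
link = 25569.5/21943.74 = 1.165230
Link Period 1→Period 2:
ΣP(Period 2)Q(Period 1) = 468.30×7 + 216.61×12 + 2392.63×11 = 3278.1 + 2599.32 + 26318.93 = 32196.35
ΣP(Period 1)Q(Period 1) = 517.02×7 + 180.35×12 + 2238.54×11 = 3619.14 + 2164.2 + 24623.94 = 30407.28
link = 32196.35/30407.28 = 1.058837
Link Period 2→Period 3:
ΣP(Period 3)Q(Period 2) = 577.57×9 + 266.44×15 + 2359.70×11 = 5198.13 + 3996.6 + 25956.7 = 35151.43
ΣP(Period 2)Q(Period 2) = 468.30×9 + 216.61×15 + 2392.63×11 = 4214.7 + 3249.15 + 26318.93 = 33782.78
link = 35151.43/33782.78 = 1.040513
Chained index = 100 × 1.165230 × 1.058837 × 1.040513 = 128.3773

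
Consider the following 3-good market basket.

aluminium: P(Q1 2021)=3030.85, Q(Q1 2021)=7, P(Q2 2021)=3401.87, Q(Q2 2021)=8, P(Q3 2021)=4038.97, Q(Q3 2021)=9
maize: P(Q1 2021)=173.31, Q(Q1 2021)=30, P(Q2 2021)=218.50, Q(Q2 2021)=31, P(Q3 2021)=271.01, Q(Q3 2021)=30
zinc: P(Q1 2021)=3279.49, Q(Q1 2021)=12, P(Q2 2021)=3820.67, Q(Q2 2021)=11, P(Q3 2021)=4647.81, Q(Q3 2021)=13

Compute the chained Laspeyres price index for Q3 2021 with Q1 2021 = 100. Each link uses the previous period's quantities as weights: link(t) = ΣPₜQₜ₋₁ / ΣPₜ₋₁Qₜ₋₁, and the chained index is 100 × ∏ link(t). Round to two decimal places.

140.01

Link Q1 2021→Q2 2021:
ΣP(Q2 2021)Q(Q1 2021) = 3401.87×7 + 218.50×30 + 3820.67×12 = 23813.09 + 6555 + 45848.04 = 76216.13
ΣP(Q1 2021)Q(Q1 2021) = 3030.85×7 + 173.31×30 + 3279.49×12 = 21215.95 + 5199.3 + 39353.88 = 65769.13
link = 76216.13/65769.13 = 1.158844
Link Q2 2021→Q3 2021:
ΣP(Q3 2021)Q(Q2 2021) = 4038.97×8 + 271.01×31 + 4647.81×11 = 32311.76 + 8401.31 + 51125.91 = 91838.98
ΣP(Q2 2021)Q(Q2 2021) = 3401.87×8 + 218.50×31 + 3820.67×11 = 27214.96 + 6773.5 + 42027.37 = 76015.83
link = 91838.98/76015.83 = 1.208156
Chained index = 100 × 1.158844 × 1.208156 = 140.0064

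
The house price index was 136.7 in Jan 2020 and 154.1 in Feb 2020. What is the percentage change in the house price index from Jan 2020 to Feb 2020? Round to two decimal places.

12.73%

Change = (154.1 − 136.7) / 136.7 × 100
       = 17.4 / 136.7 × 100 = 12.7286%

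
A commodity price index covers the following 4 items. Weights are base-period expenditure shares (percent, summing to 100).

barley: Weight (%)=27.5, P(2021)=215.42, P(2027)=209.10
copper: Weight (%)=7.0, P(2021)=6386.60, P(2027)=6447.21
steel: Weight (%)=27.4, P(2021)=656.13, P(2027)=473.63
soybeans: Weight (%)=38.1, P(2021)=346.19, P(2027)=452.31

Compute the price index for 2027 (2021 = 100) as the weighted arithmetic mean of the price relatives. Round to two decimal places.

barley: 27.5 × (209.10/215.42) = 27.5 × 0.970662 = 26.6932
copper: 7.0 × (6447.21/6386.60) = 7.0 × 1.009490 = 7.0664
steel: 27.4 × (473.63/656.13) = 27.4 × 0.721854 = 19.7788
soybeans: 38.1 × (452.31/346.19) = 38.1 × 1.306537 = 49.7791
Index = Σ wᵢ·(p₁ᵢ/p₀ᵢ) = 26.6932 + 7.0664 + 19.7788 + 49.7791 = 103.3175

103.32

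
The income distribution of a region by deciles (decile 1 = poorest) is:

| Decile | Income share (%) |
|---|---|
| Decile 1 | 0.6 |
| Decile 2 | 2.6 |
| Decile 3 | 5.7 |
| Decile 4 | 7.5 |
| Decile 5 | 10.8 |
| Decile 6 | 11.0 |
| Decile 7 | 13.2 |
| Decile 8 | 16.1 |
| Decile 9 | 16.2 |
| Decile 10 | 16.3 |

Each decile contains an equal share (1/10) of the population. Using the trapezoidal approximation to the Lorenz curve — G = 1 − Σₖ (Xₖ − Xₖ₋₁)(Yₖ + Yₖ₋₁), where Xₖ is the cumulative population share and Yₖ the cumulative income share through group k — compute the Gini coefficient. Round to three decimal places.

Cumulative income shares Yₖ: 0.0060, 0.0320, 0.0890, 0.1640, 0.2720, 0.3820, 0.5140, 0.6750, 0.8370, 1.0000
Σ (Xₖ−Xₖ₋₁)(Yₖ+Yₖ₋₁) = (1/10)(0.0060+0.0000) + (1/10)(0.0320+0.0060) + (1/10)(0.0890+0.0320) + (1/10)(0.1640+0.0890) + (1/10)(0.2720+0.1640) + (1/10)(0.3820+0.2720) + (1/10)(0.5140+0.3820) + (1/10)(0.6750+0.5140) + (1/10)(0.8370+0.6750) + (1/10)(1.0000+0.8370)
  = 0.0006 + 0.0038 + 0.0121 + 0.0253 + 0.0436 + 0.0654 + 0.0896 + 0.1189 + 0.1512 + 0.1837 = 0.6942
G = 1 − 0.6942 = 0.3058

0.306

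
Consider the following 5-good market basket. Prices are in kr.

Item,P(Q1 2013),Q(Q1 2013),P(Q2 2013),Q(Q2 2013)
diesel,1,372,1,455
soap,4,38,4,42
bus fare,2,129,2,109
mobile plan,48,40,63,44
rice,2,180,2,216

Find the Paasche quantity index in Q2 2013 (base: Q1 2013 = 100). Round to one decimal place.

Paasche quantity index uses current-period prices as weights.
ΣP(Q2 2013)·Q(Q2 2013) = 1×455 + 4×42 + 2×109 + 63×44 + 2×216 = 455 + 168 + 218 + 2772 + 432 = 4045
ΣP(Q2 2013)·Q(Q1 2013) = 1×372 + 4×38 + 2×129 + 63×40 + 2×180 = 372 + 152 + 258 + 2520 + 360 = 3662
Index = 4045 / 3662 × 100 = 110.4588

110.5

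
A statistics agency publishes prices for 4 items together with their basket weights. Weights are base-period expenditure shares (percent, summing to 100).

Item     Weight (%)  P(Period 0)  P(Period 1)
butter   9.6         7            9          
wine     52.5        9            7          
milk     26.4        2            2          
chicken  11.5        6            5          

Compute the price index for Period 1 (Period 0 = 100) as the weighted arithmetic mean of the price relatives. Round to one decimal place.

89.2

butter: 9.6 × (9/7) = 9.6 × 1.285714 = 12.3429
wine: 52.5 × (7/9) = 52.5 × 0.777778 = 40.8333
milk: 26.4 × (2/2) = 26.4 × 1.000000 = 26.4000
chicken: 11.5 × (5/6) = 11.5 × 0.833333 = 9.5833
Index = Σ wᵢ·(p₁ᵢ/p₀ᵢ) = 12.3429 + 40.8333 + 26.4000 + 9.5833 = 89.1595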